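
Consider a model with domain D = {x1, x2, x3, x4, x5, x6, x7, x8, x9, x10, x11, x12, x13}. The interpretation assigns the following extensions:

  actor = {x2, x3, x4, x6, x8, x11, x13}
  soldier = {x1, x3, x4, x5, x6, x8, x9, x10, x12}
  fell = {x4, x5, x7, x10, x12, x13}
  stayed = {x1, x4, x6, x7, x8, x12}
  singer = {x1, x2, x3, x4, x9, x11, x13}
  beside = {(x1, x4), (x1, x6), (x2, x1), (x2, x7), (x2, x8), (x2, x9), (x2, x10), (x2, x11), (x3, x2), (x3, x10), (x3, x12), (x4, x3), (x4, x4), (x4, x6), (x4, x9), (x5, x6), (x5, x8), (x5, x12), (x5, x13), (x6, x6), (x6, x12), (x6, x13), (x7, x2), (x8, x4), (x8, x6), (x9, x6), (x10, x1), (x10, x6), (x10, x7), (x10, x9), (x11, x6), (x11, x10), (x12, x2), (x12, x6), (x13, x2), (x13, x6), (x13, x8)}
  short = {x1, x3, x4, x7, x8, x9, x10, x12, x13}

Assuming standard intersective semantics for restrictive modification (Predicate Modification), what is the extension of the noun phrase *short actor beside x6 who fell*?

{x4, x13}

⟦beside x6⟧ = {x : ⟨x, x6⟩ ∈ ⟦beside⟧} = {x1, x4, x5, x6, x8, x9, x10, x11, x12, x13}
⟦who fell⟧ = ⟦fell⟧ = {x4, x5, x7, x10, x12, x13}
⟦actor⟧ = {x2, x3, x4, x6, x8, x11, x13}
… ∩ ⟦beside x6⟧ = {x2, x3, x4, x6, x8, x11, x13} ∩ {x1, x4, x5, x6, x8, x9, x10, x11, x12, x13} = {x4, x6, x8, x11, x13}
… ∩ ⟦who fell⟧ = {x4, x6, x8, x11, x13} ∩ {x4, x5, x7, x10, x12, x13} = {x4, x13}
… ∩ ⟦short⟧ = {x4, x13} ∩ {x1, x3, x4, x7, x8, x9, x10, x12, x13} = {x4, x13}
So ⟦short actor beside x6 who fell⟧ = {x4, x13}.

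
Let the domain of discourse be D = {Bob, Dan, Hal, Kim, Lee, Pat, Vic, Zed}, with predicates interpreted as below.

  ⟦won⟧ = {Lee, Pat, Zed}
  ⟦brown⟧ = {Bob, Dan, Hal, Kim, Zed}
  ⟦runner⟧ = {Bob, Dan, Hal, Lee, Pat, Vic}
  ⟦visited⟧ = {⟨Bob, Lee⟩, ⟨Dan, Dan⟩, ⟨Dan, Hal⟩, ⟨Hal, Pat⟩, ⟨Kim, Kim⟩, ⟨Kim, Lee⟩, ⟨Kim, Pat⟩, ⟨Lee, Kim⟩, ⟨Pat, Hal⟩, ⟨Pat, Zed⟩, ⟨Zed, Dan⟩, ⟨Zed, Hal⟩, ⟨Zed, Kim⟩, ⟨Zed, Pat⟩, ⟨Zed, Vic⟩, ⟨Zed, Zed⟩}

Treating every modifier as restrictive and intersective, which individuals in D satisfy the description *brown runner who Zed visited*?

{Dan, Hal}

⟦who Zed visited⟧ = {x : ⟨Zed, x⟩ ∈ ⟦visited⟧} = {Dan, Hal, Kim, Pat, Vic, Zed}
⟦runner⟧ = {Bob, Dan, Hal, Lee, Pat, Vic}
… ∩ ⟦who Zed visited⟧ = {Bob, Dan, Hal, Lee, Pat, Vic} ∩ {Dan, Hal, Kim, Pat, Vic, Zed} = {Dan, Hal, Pat, Vic}
… ∩ ⟦brown⟧ = {Dan, Hal, Pat, Vic} ∩ {Bob, Dan, Hal, Kim, Zed} = {Dan, Hal}
So ⟦brown runner who Zed visited⟧ = {Dan, Hal}.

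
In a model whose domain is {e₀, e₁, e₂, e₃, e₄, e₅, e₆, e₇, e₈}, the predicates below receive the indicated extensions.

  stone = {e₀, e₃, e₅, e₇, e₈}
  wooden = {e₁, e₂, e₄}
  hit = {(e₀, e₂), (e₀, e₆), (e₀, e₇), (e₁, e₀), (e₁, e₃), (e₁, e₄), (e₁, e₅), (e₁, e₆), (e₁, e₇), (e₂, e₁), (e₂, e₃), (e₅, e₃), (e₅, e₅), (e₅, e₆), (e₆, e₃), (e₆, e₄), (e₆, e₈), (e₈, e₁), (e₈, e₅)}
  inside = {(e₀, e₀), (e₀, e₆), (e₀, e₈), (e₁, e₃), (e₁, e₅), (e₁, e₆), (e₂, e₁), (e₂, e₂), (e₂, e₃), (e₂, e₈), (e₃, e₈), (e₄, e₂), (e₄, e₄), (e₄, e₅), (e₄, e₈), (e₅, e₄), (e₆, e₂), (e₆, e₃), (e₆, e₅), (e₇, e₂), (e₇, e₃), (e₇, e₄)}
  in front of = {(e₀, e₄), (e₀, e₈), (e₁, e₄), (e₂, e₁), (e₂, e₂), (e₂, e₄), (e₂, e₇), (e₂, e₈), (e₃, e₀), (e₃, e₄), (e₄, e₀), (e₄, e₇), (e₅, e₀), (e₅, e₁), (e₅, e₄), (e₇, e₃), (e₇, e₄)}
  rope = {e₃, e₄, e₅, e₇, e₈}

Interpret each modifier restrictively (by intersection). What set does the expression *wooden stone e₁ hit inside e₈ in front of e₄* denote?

{ }

⟦e₁ hit⟧ = {x : ⟨e₁, x⟩ ∈ ⟦hit⟧} = {e₀, e₃, e₄, e₅, e₆, e₇}
⟦inside e₈⟧ = {x : ⟨x, e₈⟩ ∈ ⟦inside⟧} = {e₀, e₂, e₃, e₄}
⟦in front of e₄⟧ = {x : ⟨x, e₄⟩ ∈ ⟦in front of⟧} = {e₀, e₁, e₂, e₃, e₅, e₇}
⟦stone⟧ = {e₀, e₃, e₅, e₇, e₈}
… ∩ ⟦e₁ hit⟧ = {e₀, e₃, e₅, e₇, e₈} ∩ {e₀, e₃, e₄, e₅, e₆, e₇} = {e₀, e₃, e₅, e₇}
… ∩ ⟦inside e₈⟧ = {e₀, e₃, e₅, e₇} ∩ {e₀, e₂, e₃, e₄} = {e₀, e₃}
… ∩ ⟦in front of e₄⟧ = {e₀, e₃} ∩ {e₀, e₁, e₂, e₃, e₅, e₇} = {e₀, e₃}
… ∩ ⟦wooden⟧ = {e₀, e₃} ∩ {e₁, e₂, e₄} = ∅
So ⟦wooden stone e₁ hit inside e₈ in front of e₄⟧ = { }.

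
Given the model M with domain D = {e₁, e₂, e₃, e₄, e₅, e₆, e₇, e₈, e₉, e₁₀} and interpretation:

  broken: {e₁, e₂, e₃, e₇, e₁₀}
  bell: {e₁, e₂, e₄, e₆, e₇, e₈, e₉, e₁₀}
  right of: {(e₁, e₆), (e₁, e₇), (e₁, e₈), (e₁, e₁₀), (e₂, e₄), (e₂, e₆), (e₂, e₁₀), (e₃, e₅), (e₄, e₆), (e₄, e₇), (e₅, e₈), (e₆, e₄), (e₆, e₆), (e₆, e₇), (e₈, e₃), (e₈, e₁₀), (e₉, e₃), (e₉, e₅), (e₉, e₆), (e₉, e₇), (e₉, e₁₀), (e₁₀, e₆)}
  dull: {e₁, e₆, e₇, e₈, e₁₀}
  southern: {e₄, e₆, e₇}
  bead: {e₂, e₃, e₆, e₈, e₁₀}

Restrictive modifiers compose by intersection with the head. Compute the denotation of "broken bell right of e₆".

⟦right of e₆⟧ = {x : ⟨x, e₆⟩ ∈ ⟦right of⟧} = {e₁, e₂, e₄, e₆, e₉, e₁₀}
⟦bell⟧ = {e₁, e₂, e₄, e₆, e₇, e₈, e₉, e₁₀}
… ∩ ⟦right of e₆⟧ = {e₁, e₂, e₄, e₆, e₇, e₈, e₉, e₁₀} ∩ {e₁, e₂, e₄, e₆, e₉, e₁₀} = {e₁, e₂, e₄, e₆, e₉, e₁₀}
… ∩ ⟦broken⟧ = {e₁, e₂, e₄, e₆, e₉, e₁₀} ∩ {e₁, e₂, e₃, e₇, e₁₀} = {e₁, e₂, e₁₀}
So ⟦broken bell right of e₆⟧ = {e₁, e₂, e₁₀}.

{e₁, e₂, e₁₀}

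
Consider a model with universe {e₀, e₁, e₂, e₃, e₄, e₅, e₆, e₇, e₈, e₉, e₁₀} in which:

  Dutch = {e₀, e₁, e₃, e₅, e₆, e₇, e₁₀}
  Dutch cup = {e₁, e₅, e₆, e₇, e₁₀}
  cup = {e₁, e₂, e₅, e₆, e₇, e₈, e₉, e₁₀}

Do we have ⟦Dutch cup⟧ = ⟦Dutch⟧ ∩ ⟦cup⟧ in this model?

yes

⟦Dutch⟧ ∩ ⟦cup⟧ = {e₀, e₁, e₃, e₅, e₆, e₇, e₁₀} ∩ {e₁, e₂, e₅, e₆, e₇, e₈, e₉, e₁₀} = {e₁, e₅, e₆, e₇, e₁₀}
Observed ⟦Dutch cup⟧ = {e₁, e₅, e₆, e₇, e₁₀}.
These coincide, so the modifier is intersective here.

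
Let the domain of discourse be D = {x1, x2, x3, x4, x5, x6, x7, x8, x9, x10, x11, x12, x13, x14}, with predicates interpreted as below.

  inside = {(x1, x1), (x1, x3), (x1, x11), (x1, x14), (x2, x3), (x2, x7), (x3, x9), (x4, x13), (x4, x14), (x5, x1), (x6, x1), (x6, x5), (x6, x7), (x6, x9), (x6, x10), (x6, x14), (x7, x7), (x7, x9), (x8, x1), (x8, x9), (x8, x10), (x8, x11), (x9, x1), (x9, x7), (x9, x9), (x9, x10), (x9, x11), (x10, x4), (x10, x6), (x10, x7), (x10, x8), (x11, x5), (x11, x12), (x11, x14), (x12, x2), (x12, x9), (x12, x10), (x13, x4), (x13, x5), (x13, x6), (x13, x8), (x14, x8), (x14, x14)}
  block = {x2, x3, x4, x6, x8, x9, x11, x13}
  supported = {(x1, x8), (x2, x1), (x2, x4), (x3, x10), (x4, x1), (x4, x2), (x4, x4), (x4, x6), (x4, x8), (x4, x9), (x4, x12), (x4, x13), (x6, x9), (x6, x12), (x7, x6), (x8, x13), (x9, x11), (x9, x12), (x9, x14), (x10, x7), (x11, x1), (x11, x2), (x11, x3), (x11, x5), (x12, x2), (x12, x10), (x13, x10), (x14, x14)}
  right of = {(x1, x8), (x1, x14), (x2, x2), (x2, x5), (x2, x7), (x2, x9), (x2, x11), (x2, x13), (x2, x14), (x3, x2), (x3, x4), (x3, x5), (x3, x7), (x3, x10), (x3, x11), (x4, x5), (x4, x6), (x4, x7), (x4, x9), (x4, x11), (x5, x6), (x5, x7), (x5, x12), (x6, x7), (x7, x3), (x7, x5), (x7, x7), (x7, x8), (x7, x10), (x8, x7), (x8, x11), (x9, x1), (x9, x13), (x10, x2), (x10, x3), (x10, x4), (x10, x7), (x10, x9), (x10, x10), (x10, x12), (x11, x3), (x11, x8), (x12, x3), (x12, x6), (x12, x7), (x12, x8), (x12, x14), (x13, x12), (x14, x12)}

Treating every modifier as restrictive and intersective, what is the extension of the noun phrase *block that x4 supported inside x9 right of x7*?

⟦that x4 supported⟧ = {x : ⟨x4, x⟩ ∈ ⟦supported⟧} = {x1, x2, x4, x6, x8, x9, x12, x13}
⟦inside x9⟧ = {x : ⟨x, x9⟩ ∈ ⟦inside⟧} = {x3, x6, x7, x8, x9, x12}
⟦right of x7⟧ = {x : ⟨x, x7⟩ ∈ ⟦right of⟧} = {x2, x3, x4, x5, x6, x7, x8, x10, x12}
⟦block⟧ = {x2, x3, x4, x6, x8, x9, x11, x13}
… ∩ ⟦that x4 supported⟧ = {x2, x3, x4, x6, x8, x9, x11, x13} ∩ {x1, x2, x4, x6, x8, x9, x12, x13} = {x2, x4, x6, x8, x9, x13}
… ∩ ⟦inside x9⟧ = {x2, x4, x6, x8, x9, x13} ∩ {x3, x6, x7, x8, x9, x12} = {x6, x8, x9}
… ∩ ⟦right of x7⟧ = {x6, x8, x9} ∩ {x2, x3, x4, x5, x6, x7, x8, x10, x12} = {x6, x8}
So ⟦block that x4 supported inside x9 right of x7⟧ = {x6, x8}.

{x6, x8}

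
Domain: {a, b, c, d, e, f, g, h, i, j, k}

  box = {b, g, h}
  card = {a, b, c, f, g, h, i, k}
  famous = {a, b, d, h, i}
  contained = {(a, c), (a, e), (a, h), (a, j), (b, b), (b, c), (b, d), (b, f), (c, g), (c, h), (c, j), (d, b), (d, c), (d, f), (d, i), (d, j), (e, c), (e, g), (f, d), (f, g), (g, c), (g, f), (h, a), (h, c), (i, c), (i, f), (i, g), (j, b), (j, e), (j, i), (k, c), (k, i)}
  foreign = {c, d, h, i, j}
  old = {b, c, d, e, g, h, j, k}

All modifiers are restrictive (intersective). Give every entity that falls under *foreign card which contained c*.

{h, i}

⟦which contained c⟧ = {x : ⟨x, c⟩ ∈ ⟦contained⟧} = {a, b, d, e, g, h, i, k}
⟦card⟧ = {a, b, c, f, g, h, i, k}
… ∩ ⟦which contained c⟧ = {a, b, c, f, g, h, i, k} ∩ {a, b, d, e, g, h, i, k} = {a, b, g, h, i, k}
… ∩ ⟦foreign⟧ = {a, b, g, h, i, k} ∩ {c, d, h, i, j} = {h, i}
So ⟦foreign card which contained c⟧ = {h, i}.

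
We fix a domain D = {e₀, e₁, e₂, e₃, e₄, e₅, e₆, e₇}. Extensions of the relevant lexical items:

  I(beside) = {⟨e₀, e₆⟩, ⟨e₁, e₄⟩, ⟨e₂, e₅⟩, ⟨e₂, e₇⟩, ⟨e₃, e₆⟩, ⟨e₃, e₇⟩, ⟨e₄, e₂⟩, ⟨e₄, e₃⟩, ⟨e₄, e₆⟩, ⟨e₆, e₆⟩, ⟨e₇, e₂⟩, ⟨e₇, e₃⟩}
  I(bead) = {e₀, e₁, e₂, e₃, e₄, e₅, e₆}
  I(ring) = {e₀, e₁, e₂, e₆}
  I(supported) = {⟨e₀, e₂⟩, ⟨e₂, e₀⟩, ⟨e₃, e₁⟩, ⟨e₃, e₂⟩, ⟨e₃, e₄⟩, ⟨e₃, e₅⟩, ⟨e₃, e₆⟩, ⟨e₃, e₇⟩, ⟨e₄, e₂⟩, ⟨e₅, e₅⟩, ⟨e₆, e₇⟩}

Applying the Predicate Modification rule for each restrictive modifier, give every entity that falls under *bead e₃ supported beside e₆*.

⟦e₃ supported⟧ = {x : ⟨e₃, x⟩ ∈ ⟦supported⟧} = {e₁, e₂, e₄, e₅, e₆, e₇}
⟦beside e₆⟧ = {x : ⟨x, e₆⟩ ∈ ⟦beside⟧} = {e₀, e₃, e₄, e₆}
⟦bead⟧ = {e₀, e₁, e₂, e₃, e₄, e₅, e₆}
… ∩ ⟦e₃ supported⟧ = {e₀, e₁, e₂, e₃, e₄, e₅, e₆} ∩ {e₁, e₂, e₄, e₅, e₆, e₇} = {e₁, e₂, e₄, e₅, e₆}
… ∩ ⟦beside e₆⟧ = {e₁, e₂, e₄, e₅, e₆} ∩ {e₀, e₃, e₄, e₆} = {e₄, e₆}
So ⟦bead e₃ supported beside e₆⟧ = {e₄, e₆}.

{e₄, e₆}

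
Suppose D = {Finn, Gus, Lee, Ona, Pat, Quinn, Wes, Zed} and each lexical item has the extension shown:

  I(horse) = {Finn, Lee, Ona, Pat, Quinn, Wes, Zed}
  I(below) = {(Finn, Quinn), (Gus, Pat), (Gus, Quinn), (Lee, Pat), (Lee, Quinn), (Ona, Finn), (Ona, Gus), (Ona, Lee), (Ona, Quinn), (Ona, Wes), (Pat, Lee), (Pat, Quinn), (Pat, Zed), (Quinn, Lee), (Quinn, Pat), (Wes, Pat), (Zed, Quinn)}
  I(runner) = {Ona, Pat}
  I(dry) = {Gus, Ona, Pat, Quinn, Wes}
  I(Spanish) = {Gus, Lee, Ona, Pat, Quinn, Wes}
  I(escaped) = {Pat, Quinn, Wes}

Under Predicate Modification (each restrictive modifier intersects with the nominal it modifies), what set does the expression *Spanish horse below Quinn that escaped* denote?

⟦below Quinn⟧ = {x : ⟨x, Quinn⟩ ∈ ⟦below⟧} = {Finn, Gus, Lee, Ona, Pat, Zed}
⟦that escaped⟧ = ⟦escaped⟧ = {Pat, Quinn, Wes}
⟦horse⟧ = {Finn, Lee, Ona, Pat, Quinn, Wes, Zed}
… ∩ ⟦below Quinn⟧ = {Finn, Lee, Ona, Pat, Quinn, Wes, Zed} ∩ {Finn, Gus, Lee, Ona, Pat, Zed} = {Finn, Lee, Ona, Pat, Zed}
… ∩ ⟦that escaped⟧ = {Finn, Lee, Ona, Pat, Zed} ∩ {Pat, Quinn, Wes} = {Pat}
… ∩ ⟦Spanish⟧ = {Pat} ∩ {Gus, Lee, Ona, Pat, Quinn, Wes} = {Pat}
So ⟦Spanish horse below Quinn that escaped⟧ = {Pat}.

{Pat}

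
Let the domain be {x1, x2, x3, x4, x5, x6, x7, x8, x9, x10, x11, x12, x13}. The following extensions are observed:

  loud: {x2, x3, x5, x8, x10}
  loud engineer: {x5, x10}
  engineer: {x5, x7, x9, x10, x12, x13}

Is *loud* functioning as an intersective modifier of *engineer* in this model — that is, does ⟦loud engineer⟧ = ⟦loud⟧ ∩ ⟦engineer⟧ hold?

⟦loud⟧ ∩ ⟦engineer⟧ = {x2, x3, x5, x8, x10} ∩ {x5, x7, x9, x10, x12, x13} = {x5, x10}
Observed ⟦loud engineer⟧ = {x5, x10}.
These coincide, so the modifier is intersective here.

yes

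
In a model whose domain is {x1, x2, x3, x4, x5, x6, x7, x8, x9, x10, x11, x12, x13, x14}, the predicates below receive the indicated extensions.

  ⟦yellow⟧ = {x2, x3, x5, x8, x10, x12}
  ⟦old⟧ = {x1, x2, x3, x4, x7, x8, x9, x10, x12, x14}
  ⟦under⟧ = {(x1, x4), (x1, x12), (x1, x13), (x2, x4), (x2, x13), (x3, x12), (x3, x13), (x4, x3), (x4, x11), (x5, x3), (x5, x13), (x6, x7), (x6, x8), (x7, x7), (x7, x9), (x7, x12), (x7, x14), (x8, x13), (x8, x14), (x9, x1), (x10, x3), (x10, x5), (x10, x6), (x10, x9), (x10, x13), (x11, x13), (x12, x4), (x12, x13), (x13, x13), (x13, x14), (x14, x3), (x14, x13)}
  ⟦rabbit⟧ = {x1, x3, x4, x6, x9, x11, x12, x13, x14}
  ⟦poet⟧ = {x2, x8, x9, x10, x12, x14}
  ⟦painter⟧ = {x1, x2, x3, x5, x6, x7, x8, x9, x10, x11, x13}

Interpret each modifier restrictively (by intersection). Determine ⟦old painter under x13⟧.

{x1, x2, x3, x8, x10}

⟦under x13⟧ = {x : ⟨x, x13⟩ ∈ ⟦under⟧} = {x1, x2, x3, x5, x8, x10, x11, x12, x13, x14}
⟦painter⟧ = {x1, x2, x3, x5, x6, x7, x8, x9, x10, x11, x13}
… ∩ ⟦under x13⟧ = {x1, x2, x3, x5, x6, x7, x8, x9, x10, x11, x13} ∩ {x1, x2, x3, x5, x8, x10, x11, x12, x13, x14} = {x1, x2, x3, x5, x8, x10, x11, x13}
… ∩ ⟦old⟧ = {x1, x2, x3, x5, x8, x10, x11, x13} ∩ {x1, x2, x3, x4, x7, x8, x9, x10, x12, x14} = {x1, x2, x3, x8, x10}
So ⟦old painter under x13⟧ = {x1, x2, x3, x8, x10}.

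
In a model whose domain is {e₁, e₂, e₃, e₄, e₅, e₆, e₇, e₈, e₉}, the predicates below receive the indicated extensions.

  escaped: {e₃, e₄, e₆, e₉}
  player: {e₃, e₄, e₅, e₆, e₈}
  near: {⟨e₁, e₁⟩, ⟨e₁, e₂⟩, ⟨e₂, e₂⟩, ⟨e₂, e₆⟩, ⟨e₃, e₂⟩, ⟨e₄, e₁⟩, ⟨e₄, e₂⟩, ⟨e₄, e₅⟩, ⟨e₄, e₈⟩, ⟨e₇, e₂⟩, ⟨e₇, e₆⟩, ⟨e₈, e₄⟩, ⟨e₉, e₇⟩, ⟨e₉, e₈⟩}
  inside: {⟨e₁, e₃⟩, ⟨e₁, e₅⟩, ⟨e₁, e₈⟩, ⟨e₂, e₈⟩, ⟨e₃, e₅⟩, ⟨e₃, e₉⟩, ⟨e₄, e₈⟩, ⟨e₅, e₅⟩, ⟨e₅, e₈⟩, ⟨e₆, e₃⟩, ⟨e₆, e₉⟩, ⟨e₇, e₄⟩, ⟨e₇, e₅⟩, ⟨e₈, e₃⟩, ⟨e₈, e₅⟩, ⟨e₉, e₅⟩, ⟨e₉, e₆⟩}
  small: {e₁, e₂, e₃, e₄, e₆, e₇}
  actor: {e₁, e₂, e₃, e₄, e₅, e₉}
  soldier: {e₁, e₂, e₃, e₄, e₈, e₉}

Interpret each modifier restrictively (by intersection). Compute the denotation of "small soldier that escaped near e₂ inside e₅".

⟦that escaped⟧ = ⟦escaped⟧ = {e₃, e₄, e₆, e₉}
⟦near e₂⟧ = {x : ⟨x, e₂⟩ ∈ ⟦near⟧} = {e₁, e₂, e₃, e₄, e₇}
⟦inside e₅⟧ = {x : ⟨x, e₅⟩ ∈ ⟦inside⟧} = {e₁, e₃, e₅, e₇, e₈, e₉}
⟦soldier⟧ = {e₁, e₂, e₃, e₄, e₈, e₉}
… ∩ ⟦that escaped⟧ = {e₁, e₂, e₃, e₄, e₈, e₉} ∩ {e₃, e₄, e₆, e₉} = {e₃, e₄, e₉}
… ∩ ⟦near e₂⟧ = {e₃, e₄, e₉} ∩ {e₁, e₂, e₃, e₄, e₇} = {e₃, e₄}
… ∩ ⟦inside e₅⟧ = {e₃, e₄} ∩ {e₁, e₃, e₅, e₇, e₈, e₉} = {e₃}
… ∩ ⟦small⟧ = {e₃} ∩ {e₁, e₂, e₃, e₄, e₆, e₇} = {e₃}
So ⟦small soldier that escaped near e₂ inside e₅⟧ = {e₃}.

{e₃}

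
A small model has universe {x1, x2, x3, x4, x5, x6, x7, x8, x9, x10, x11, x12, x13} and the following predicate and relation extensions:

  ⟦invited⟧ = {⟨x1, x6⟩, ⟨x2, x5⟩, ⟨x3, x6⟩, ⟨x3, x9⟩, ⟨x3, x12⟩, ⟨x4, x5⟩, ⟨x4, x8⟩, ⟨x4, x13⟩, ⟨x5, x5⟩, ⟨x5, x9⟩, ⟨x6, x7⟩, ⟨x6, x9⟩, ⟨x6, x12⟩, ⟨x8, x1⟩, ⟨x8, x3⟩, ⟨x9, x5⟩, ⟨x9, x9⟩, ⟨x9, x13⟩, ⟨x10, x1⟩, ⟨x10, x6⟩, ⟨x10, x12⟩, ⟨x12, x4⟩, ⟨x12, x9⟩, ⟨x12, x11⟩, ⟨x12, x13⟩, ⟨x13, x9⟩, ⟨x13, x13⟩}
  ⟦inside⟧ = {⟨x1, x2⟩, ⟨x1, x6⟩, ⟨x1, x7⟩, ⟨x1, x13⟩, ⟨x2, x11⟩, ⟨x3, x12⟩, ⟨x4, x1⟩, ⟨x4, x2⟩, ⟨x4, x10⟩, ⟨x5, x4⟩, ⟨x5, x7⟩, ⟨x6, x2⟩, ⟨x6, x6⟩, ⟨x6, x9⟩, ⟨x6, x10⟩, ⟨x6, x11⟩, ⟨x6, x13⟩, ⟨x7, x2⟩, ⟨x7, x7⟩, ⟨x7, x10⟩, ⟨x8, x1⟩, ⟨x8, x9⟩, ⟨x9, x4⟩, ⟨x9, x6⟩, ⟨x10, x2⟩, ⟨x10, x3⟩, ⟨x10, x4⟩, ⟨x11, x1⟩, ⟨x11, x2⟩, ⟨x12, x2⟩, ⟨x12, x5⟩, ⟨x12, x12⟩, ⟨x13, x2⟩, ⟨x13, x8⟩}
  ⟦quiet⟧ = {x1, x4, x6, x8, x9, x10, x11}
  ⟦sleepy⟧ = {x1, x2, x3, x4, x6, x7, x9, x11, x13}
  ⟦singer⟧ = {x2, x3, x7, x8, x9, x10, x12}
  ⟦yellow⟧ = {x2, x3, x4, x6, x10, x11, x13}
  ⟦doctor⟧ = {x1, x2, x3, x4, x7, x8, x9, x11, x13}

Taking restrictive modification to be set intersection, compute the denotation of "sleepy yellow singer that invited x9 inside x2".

{}

⟦that invited x9⟧ = {x : ⟨x, x9⟩ ∈ ⟦invited⟧} = {x3, x5, x6, x9, x12, x13}
⟦inside x2⟧ = {x : ⟨x, x2⟩ ∈ ⟦inside⟧} = {x1, x4, x6, x7, x10, x11, x12, x13}
⟦singer⟧ = {x2, x3, x7, x8, x9, x10, x12}
… ∩ ⟦that invited x9⟧ = {x2, x3, x7, x8, x9, x10, x12} ∩ {x3, x5, x6, x9, x12, x13} = {x3, x9, x12}
… ∩ ⟦inside x2⟧ = {x3, x9, x12} ∩ {x1, x4, x6, x7, x10, x11, x12, x13} = {x12}
… ∩ ⟦sleepy⟧ = {x12} ∩ {x1, x2, x3, x4, x6, x7, x9, x11, x13} = ∅
… ∩ ⟦yellow⟧ = ∅ ∩ {x2, x3, x4, x6, x10, x11, x13} = ∅
So ⟦sleepy yellow singer that invited x9 inside x2⟧ = {}.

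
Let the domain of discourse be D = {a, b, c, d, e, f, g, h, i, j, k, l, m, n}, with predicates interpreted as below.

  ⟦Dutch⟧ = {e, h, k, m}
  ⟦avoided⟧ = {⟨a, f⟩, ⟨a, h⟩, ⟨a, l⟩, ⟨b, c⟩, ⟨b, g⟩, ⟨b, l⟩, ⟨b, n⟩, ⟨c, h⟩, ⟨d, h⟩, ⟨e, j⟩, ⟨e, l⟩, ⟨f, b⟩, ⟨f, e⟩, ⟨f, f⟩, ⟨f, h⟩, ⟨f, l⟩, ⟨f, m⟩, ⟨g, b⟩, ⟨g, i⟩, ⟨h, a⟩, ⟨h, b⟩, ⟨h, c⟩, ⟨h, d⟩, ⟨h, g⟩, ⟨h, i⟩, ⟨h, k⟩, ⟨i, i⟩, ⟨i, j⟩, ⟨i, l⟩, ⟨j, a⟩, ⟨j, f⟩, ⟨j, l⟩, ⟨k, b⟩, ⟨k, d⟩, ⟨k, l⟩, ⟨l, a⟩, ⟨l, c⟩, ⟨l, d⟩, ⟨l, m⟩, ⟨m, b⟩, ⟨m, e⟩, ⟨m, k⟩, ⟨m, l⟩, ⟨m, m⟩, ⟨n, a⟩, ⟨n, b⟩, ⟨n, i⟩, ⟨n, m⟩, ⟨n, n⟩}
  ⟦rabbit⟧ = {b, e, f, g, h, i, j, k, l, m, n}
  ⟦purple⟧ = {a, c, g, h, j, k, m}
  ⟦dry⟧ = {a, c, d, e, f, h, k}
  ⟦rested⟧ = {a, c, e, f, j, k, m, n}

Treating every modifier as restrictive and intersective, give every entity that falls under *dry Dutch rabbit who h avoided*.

{k}

⟦who h avoided⟧ = {x : ⟨h, x⟩ ∈ ⟦avoided⟧} = {a, b, c, d, g, i, k}
⟦rabbit⟧ = {b, e, f, g, h, i, j, k, l, m, n}
… ∩ ⟦who h avoided⟧ = {b, e, f, g, h, i, j, k, l, m, n} ∩ {a, b, c, d, g, i, k} = {b, g, i, k}
… ∩ ⟦dry⟧ = {b, g, i, k} ∩ {a, c, d, e, f, h, k} = {k}
… ∩ ⟦Dutch⟧ = {k} ∩ {e, h, k, m} = {k}
So ⟦dry Dutch rabbit who h avoided⟧ = {k}.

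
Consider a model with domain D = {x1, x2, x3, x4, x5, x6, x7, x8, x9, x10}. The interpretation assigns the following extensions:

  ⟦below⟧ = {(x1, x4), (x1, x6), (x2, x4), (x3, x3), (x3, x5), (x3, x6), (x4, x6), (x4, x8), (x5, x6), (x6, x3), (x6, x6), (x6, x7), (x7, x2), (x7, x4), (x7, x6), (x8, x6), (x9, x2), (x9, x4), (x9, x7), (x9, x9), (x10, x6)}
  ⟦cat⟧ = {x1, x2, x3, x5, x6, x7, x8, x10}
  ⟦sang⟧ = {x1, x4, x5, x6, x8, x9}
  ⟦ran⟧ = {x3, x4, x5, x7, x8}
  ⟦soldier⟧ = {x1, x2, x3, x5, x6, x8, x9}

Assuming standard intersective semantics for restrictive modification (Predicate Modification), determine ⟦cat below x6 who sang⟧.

⟦below x6⟧ = {x : ⟨x, x6⟩ ∈ ⟦below⟧} = {x1, x3, x4, x5, x6, x7, x8, x10}
⟦who sang⟧ = ⟦sang⟧ = {x1, x4, x5, x6, x8, x9}
⟦cat⟧ = {x1, x2, x3, x5, x6, x7, x8, x10}
… ∩ ⟦below x6⟧ = {x1, x2, x3, x5, x6, x7, x8, x10} ∩ {x1, x3, x4, x5, x6, x7, x8, x10} = {x1, x3, x5, x6, x7, x8, x10}
… ∩ ⟦who sang⟧ = {x1, x3, x5, x6, x7, x8, x10} ∩ {x1, x4, x5, x6, x8, x9} = {x1, x5, x6, x8}
So ⟦cat below x6 who sang⟧ = {x1, x5, x6, x8}.

{x1, x5, x6, x8}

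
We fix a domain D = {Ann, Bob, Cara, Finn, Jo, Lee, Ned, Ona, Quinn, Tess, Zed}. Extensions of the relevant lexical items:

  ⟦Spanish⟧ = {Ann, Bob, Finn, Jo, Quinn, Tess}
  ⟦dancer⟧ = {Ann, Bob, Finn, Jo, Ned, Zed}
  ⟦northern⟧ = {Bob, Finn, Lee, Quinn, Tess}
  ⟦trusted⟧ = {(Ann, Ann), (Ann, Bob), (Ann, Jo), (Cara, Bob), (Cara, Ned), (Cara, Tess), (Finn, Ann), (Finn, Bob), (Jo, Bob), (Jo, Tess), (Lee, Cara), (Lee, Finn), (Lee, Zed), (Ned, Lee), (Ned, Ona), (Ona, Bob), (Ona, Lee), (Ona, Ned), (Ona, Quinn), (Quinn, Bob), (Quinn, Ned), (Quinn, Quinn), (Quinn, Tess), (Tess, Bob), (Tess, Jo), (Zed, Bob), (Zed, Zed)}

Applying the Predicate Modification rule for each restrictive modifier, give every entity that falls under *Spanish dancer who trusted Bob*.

⟦who trusted Bob⟧ = {x : ⟨x, Bob⟩ ∈ ⟦trusted⟧} = {Ann, Cara, Finn, Jo, Ona, Quinn, Tess, Zed}
⟦dancer⟧ = {Ann, Bob, Finn, Jo, Ned, Zed}
… ∩ ⟦who trusted Bob⟧ = {Ann, Bob, Finn, Jo, Ned, Zed} ∩ {Ann, Cara, Finn, Jo, Ona, Quinn, Tess, Zed} = {Ann, Finn, Jo, Zed}
… ∩ ⟦Spanish⟧ = {Ann, Finn, Jo, Zed} ∩ {Ann, Bob, Finn, Jo, Quinn, Tess} = {Ann, Finn, Jo}
So ⟦Spanish dancer who trusted Bob⟧ = {Ann, Finn, Jo}.

{Ann, Finn, Jo}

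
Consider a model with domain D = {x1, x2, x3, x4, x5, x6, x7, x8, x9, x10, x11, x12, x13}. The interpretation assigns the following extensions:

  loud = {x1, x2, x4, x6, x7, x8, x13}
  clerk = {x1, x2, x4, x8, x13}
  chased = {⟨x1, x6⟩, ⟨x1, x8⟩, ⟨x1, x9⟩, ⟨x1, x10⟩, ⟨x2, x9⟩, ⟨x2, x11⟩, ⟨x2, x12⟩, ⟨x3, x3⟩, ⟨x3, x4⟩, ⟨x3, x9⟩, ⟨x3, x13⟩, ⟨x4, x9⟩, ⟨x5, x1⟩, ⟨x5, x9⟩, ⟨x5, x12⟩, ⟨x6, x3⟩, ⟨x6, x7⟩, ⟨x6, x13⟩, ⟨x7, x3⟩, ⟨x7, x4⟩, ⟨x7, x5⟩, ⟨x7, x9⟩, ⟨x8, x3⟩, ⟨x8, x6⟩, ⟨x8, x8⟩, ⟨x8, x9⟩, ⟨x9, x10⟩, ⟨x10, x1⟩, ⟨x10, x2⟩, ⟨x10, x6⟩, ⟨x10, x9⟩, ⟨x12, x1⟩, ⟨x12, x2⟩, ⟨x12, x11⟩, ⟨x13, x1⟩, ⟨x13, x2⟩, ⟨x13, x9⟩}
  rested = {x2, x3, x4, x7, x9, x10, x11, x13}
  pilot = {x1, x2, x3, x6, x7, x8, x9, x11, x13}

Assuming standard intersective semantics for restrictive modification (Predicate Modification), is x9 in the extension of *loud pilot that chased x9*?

⟦that chased x9⟧ = {x : ⟨x, x9⟩ ∈ ⟦chased⟧} = {x1, x2, x3, x4, x5, x7, x8, x10, x13}
⟦pilot⟧ = {x1, x2, x3, x6, x7, x8, x9, x11, x13}
… ∩ ⟦that chased x9⟧ = {x1, x2, x3, x6, x7, x8, x9, x11, x13} ∩ {x1, x2, x3, x4, x5, x7, x8, x10, x13} = {x1, x2, x3, x7, x8, x13}
… ∩ ⟦loud⟧ = {x1, x2, x3, x7, x8, x13} ∩ {x1, x2, x4, x6, x7, x8, x13} = {x1, x2, x7, x8, x13}
⟦loud pilot that chased x9⟧ = {x1, x2, x7, x8, x13}; x9 ∉ this set.

no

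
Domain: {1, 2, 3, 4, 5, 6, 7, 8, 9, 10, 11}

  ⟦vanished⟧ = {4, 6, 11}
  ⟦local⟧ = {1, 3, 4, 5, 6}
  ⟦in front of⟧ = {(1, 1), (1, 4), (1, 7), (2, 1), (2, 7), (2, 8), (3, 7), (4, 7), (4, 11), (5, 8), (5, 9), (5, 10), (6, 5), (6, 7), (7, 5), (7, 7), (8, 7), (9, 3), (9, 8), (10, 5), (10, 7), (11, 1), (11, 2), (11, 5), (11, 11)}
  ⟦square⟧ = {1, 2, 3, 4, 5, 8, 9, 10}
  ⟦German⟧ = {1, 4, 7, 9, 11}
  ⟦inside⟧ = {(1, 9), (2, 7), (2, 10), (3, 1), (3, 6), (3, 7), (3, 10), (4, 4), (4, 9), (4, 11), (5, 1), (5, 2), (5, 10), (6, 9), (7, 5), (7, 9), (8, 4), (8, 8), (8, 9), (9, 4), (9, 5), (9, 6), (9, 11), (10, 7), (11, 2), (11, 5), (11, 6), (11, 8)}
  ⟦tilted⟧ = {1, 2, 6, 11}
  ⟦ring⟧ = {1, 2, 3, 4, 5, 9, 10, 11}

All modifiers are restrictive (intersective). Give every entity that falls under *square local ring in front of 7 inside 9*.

{1, 4}

⟦in front of 7⟧ = {x : ⟨x, 7⟩ ∈ ⟦in front of⟧} = {1, 2, 3, 4, 6, 7, 8, 10}
⟦inside 9⟧ = {x : ⟨x, 9⟩ ∈ ⟦inside⟧} = {1, 4, 6, 7, 8}
⟦ring⟧ = {1, 2, 3, 4, 5, 9, 10, 11}
… ∩ ⟦in front of 7⟧ = {1, 2, 3, 4, 5, 9, 10, 11} ∩ {1, 2, 3, 4, 6, 7, 8, 10} = {1, 2, 3, 4, 10}
… ∩ ⟦inside 9⟧ = {1, 2, 3, 4, 10} ∩ {1, 4, 6, 7, 8} = {1, 4}
… ∩ ⟦square⟧ = {1, 4} ∩ {1, 2, 3, 4, 5, 8, 9, 10} = {1, 4}
… ∩ ⟦local⟧ = {1, 4} ∩ {1, 3, 4, 5, 6} = {1, 4}
So ⟦square local ring in front of 7 inside 9⟧ = {1, 4}.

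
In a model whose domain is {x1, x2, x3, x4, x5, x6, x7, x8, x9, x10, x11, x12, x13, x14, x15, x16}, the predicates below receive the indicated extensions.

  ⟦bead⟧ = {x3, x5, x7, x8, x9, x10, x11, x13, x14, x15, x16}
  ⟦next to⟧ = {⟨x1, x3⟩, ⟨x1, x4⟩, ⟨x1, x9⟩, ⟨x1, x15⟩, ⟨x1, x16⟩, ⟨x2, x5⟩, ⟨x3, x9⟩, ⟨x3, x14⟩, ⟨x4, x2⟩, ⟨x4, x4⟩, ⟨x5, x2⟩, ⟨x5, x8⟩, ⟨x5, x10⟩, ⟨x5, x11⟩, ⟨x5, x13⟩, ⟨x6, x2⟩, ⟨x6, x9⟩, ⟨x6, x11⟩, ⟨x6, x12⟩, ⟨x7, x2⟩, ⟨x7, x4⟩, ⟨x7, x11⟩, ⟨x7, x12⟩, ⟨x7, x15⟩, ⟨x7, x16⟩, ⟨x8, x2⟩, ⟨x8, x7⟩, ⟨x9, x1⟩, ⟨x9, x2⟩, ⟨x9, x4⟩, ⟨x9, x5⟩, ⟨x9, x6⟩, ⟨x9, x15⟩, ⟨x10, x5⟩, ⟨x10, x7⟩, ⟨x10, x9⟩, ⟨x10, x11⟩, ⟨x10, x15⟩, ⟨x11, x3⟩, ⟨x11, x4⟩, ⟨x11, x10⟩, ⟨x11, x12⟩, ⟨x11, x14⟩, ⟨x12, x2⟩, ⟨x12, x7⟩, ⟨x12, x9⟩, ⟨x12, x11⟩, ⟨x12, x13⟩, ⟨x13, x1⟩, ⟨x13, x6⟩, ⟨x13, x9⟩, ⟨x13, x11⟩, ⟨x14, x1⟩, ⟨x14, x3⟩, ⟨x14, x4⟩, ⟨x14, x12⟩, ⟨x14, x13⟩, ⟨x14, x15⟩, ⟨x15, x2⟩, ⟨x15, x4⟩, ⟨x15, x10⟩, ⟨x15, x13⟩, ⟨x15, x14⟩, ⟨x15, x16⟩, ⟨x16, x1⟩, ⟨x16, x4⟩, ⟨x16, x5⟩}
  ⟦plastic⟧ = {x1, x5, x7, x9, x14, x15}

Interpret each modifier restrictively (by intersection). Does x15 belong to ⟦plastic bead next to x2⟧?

yes

⟦next to x2⟧ = {x : ⟨x, x2⟩ ∈ ⟦next to⟧} = {x4, x5, x6, x7, x8, x9, x12, x15}
⟦bead⟧ = {x3, x5, x7, x8, x9, x10, x11, x13, x14, x15, x16}
… ∩ ⟦next to x2⟧ = {x3, x5, x7, x8, x9, x10, x11, x13, x14, x15, x16} ∩ {x4, x5, x6, x7, x8, x9, x12, x15} = {x5, x7, x8, x9, x15}
… ∩ ⟦plastic⟧ = {x5, x7, x8, x9, x15} ∩ {x1, x5, x7, x9, x14, x15} = {x5, x7, x9, x15}
⟦plastic bead next to x2⟧ = {x5, x7, x9, x15}; x15 ∈ this set.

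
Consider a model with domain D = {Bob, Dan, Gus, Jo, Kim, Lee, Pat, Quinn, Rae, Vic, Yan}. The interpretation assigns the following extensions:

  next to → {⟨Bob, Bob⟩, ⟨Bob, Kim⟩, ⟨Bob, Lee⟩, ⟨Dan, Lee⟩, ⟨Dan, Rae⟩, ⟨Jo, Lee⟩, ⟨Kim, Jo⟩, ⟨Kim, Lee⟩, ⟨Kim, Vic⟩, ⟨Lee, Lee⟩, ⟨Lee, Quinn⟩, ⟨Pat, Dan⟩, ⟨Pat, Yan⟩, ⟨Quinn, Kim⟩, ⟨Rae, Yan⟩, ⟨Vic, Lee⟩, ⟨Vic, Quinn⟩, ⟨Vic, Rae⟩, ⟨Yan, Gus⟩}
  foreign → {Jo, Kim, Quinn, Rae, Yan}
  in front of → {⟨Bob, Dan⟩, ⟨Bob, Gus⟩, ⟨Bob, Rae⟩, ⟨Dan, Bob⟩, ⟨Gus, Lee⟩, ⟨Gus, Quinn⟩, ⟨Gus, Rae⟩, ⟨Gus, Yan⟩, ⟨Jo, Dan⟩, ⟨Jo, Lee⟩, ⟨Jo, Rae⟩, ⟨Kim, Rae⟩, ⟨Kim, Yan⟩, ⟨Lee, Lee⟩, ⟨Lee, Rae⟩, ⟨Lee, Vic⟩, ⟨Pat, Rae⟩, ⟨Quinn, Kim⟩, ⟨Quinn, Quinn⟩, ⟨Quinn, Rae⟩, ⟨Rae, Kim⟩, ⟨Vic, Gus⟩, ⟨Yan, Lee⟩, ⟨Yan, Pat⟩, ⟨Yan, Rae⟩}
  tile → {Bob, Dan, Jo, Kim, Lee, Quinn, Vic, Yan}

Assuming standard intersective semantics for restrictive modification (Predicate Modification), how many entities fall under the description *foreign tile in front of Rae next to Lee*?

⟦in front of Rae⟧ = {x : ⟨x, Rae⟩ ∈ ⟦in front of⟧} = {Bob, Gus, Jo, Kim, Lee, Pat, Quinn, Yan}
⟦next to Lee⟧ = {x : ⟨x, Lee⟩ ∈ ⟦next to⟧} = {Bob, Dan, Jo, Kim, Lee, Vic}
⟦tile⟧ = {Bob, Dan, Jo, Kim, Lee, Quinn, Vic, Yan}
… ∩ ⟦in front of Rae⟧ = {Bob, Dan, Jo, Kim, Lee, Quinn, Vic, Yan} ∩ {Bob, Gus, Jo, Kim, Lee, Pat, Quinn, Yan} = {Bob, Jo, Kim, Lee, Quinn, Yan}
… ∩ ⟦next to Lee⟧ = {Bob, Jo, Kim, Lee, Quinn, Yan} ∩ {Bob, Dan, Jo, Kim, Lee, Vic} = {Bob, Jo, Kim, Lee}
… ∩ ⟦foreign⟧ = {Bob, Jo, Kim, Lee} ∩ {Jo, Kim, Quinn, Rae, Yan} = {Jo, Kim}
⟦foreign tile in front of Rae next to Lee⟧ = {Jo, Kim}, so the cardinality is 2.

2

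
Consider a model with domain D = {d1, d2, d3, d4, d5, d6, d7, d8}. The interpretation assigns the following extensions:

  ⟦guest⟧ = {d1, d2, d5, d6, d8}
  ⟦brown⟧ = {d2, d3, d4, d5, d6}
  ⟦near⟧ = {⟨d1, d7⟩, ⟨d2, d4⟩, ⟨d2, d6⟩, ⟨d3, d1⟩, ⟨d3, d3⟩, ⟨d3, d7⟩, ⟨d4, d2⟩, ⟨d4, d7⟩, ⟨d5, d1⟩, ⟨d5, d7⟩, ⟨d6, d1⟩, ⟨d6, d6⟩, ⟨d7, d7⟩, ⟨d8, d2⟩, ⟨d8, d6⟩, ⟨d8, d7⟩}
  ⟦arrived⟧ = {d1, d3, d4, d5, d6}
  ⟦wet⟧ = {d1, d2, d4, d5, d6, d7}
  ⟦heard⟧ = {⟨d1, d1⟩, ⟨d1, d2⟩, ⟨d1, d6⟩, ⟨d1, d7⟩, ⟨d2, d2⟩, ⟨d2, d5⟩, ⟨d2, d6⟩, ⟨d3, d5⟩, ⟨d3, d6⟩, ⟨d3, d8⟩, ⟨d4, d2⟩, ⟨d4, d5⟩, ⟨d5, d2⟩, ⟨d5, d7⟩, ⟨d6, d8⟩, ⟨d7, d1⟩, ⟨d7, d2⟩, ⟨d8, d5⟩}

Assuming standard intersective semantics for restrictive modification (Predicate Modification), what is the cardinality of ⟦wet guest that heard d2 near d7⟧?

2

⟦that heard d2⟧ = {x : ⟨x, d2⟩ ∈ ⟦heard⟧} = {d1, d2, d4, d5, d7}
⟦near d7⟧ = {x : ⟨x, d7⟩ ∈ ⟦near⟧} = {d1, d3, d4, d5, d7, d8}
⟦guest⟧ = {d1, d2, d5, d6, d8}
… ∩ ⟦that heard d2⟧ = {d1, d2, d5, d6, d8} ∩ {d1, d2, d4, d5, d7} = {d1, d2, d5}
… ∩ ⟦near d7⟧ = {d1, d2, d5} ∩ {d1, d3, d4, d5, d7, d8} = {d1, d5}
… ∩ ⟦wet⟧ = {d1, d5} ∩ {d1, d2, d4, d5, d6, d7} = {d1, d5}
⟦wet guest that heard d2 near d7⟧ = {d1, d5}, so the cardinality is 2.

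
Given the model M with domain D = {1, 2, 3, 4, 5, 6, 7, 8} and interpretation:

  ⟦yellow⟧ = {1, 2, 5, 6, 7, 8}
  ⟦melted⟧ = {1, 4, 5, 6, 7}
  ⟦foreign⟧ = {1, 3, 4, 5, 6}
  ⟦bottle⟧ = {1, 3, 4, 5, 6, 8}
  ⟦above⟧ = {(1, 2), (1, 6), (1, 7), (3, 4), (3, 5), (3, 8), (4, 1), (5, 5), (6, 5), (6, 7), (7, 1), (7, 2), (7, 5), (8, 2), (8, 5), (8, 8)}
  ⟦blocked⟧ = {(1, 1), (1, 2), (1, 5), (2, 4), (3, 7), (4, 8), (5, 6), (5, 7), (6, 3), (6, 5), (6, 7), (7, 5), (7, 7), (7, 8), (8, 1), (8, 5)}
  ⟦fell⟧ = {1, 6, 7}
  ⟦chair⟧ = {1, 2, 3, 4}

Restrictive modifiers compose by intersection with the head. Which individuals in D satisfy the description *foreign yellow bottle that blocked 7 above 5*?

{5, 6}

⟦that blocked 7⟧ = {x : ⟨x, 7⟩ ∈ ⟦blocked⟧} = {3, 5, 6, 7}
⟦above 5⟧ = {x : ⟨x, 5⟩ ∈ ⟦above⟧} = {3, 5, 6, 7, 8}
⟦bottle⟧ = {1, 3, 4, 5, 6, 8}
… ∩ ⟦that blocked 7⟧ = {1, 3, 4, 5, 6, 8} ∩ {3, 5, 6, 7} = {3, 5, 6}
… ∩ ⟦above 5⟧ = {3, 5, 6} ∩ {3, 5, 6, 7, 8} = {3, 5, 6}
… ∩ ⟦foreign⟧ = {3, 5, 6} ∩ {1, 3, 4, 5, 6} = {3, 5, 6}
… ∩ ⟦yellow⟧ = {3, 5, 6} ∩ {1, 2, 5, 6, 7, 8} = {5, 6}
So ⟦foreign yellow bottle that blocked 7 above 5⟧ = {5, 6}.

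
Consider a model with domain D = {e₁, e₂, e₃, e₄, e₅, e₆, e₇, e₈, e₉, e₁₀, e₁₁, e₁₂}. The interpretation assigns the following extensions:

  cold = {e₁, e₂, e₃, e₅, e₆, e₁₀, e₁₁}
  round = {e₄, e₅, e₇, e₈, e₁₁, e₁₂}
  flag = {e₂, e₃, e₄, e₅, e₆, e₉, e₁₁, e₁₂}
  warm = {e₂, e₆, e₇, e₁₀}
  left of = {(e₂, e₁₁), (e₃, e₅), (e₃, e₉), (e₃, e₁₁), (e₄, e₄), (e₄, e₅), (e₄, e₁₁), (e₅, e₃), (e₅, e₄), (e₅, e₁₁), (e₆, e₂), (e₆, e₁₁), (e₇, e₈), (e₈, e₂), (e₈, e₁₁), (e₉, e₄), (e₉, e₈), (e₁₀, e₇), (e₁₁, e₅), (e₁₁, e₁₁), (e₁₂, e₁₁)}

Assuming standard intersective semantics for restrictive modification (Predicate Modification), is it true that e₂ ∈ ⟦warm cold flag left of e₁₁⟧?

yes

⟦left of e₁₁⟧ = {x : ⟨x, e₁₁⟩ ∈ ⟦left of⟧} = {e₂, e₃, e₄, e₅, e₆, e₈, e₁₁, e₁₂}
⟦flag⟧ = {e₂, e₃, e₄, e₅, e₆, e₉, e₁₁, e₁₂}
… ∩ ⟦left of e₁₁⟧ = {e₂, e₃, e₄, e₅, e₆, e₉, e₁₁, e₁₂} ∩ {e₂, e₃, e₄, e₅, e₆, e₈, e₁₁, e₁₂} = {e₂, e₃, e₄, e₅, e₆, e₁₁, e₁₂}
… ∩ ⟦warm⟧ = {e₂, e₃, e₄, e₅, e₆, e₁₁, e₁₂} ∩ {e₂, e₆, e₇, e₁₀} = {e₂, e₆}
… ∩ ⟦cold⟧ = {e₂, e₆} ∩ {e₁, e₂, e₃, e₅, e₆, e₁₀, e₁₁} = {e₂, e₆}
⟦warm cold flag left of e₁₁⟧ = {e₂, e₆}; e₂ ∈ this set.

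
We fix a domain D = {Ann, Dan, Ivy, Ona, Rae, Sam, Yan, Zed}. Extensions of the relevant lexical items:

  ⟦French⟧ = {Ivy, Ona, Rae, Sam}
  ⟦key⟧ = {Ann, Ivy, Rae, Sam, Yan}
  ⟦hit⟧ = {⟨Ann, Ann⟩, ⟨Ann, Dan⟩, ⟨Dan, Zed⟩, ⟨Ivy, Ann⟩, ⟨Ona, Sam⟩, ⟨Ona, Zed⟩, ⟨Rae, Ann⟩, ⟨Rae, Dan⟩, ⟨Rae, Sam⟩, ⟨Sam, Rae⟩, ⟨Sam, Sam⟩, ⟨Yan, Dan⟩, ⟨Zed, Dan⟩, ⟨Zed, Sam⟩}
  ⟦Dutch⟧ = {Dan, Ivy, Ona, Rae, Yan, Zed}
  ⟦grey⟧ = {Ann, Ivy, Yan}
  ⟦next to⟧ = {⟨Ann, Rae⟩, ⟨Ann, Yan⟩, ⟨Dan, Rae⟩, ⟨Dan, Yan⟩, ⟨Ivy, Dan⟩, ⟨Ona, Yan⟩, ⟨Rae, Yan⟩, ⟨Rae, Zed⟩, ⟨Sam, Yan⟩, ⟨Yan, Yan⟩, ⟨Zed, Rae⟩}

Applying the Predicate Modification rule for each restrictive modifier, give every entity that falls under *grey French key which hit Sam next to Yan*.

⟦which hit Sam⟧ = {x : ⟨x, Sam⟩ ∈ ⟦hit⟧} = {Ona, Rae, Sam, Zed}
⟦next to Yan⟧ = {x : ⟨x, Yan⟩ ∈ ⟦next to⟧} = {Ann, Dan, Ona, Rae, Sam, Yan}
⟦key⟧ = {Ann, Ivy, Rae, Sam, Yan}
… ∩ ⟦which hit Sam⟧ = {Ann, Ivy, Rae, Sam, Yan} ∩ {Ona, Rae, Sam, Zed} = {Rae, Sam}
… ∩ ⟦next to Yan⟧ = {Rae, Sam} ∩ {Ann, Dan, Ona, Rae, Sam, Yan} = {Rae, Sam}
… ∩ ⟦grey⟧ = {Rae, Sam} ∩ {Ann, Ivy, Yan} = ∅
… ∩ ⟦French⟧ = ∅ ∩ {Ivy, Ona, Rae, Sam} = ∅
So ⟦grey French key which hit Sam next to Yan⟧ = ∅.

∅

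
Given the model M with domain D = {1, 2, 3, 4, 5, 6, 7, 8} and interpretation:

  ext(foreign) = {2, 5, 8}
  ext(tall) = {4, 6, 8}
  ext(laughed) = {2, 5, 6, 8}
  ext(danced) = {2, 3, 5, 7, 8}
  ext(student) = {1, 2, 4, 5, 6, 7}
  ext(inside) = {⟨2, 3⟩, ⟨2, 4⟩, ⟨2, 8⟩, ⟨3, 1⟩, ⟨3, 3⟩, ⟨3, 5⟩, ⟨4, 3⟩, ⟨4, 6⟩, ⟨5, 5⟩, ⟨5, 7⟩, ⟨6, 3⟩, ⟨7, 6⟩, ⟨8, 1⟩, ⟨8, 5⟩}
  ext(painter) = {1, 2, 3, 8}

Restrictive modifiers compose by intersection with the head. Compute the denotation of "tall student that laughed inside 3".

{6}

⟦that laughed⟧ = ⟦laughed⟧ = {2, 5, 6, 8}
⟦inside 3⟧ = {x : ⟨x, 3⟩ ∈ ⟦inside⟧} = {2, 3, 4, 6}
⟦student⟧ = {1, 2, 4, 5, 6, 7}
… ∩ ⟦that laughed⟧ = {1, 2, 4, 5, 6, 7} ∩ {2, 5, 6, 8} = {2, 5, 6}
… ∩ ⟦inside 3⟧ = {2, 5, 6} ∩ {2, 3, 4, 6} = {2, 6}
… ∩ ⟦tall⟧ = {2, 6} ∩ {4, 6, 8} = {6}
So ⟦tall student that laughed inside 3⟧ = {6}.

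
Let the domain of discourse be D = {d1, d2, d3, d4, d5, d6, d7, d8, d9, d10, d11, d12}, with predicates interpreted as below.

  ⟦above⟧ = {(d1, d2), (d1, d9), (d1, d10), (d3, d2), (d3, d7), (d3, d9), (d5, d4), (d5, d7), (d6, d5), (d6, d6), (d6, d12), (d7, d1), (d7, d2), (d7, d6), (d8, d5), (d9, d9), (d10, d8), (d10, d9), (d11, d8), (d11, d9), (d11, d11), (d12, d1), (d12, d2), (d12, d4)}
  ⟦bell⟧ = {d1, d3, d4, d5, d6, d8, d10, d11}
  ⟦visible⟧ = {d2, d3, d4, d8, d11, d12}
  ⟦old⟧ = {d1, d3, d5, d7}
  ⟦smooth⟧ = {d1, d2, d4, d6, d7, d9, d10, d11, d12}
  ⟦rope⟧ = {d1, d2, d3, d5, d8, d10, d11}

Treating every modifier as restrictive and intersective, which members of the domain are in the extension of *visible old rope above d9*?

⟦above d9⟧ = {x : ⟨x, d9⟩ ∈ ⟦above⟧} = {d1, d3, d9, d10, d11}
⟦rope⟧ = {d1, d2, d3, d5, d8, d10, d11}
… ∩ ⟦above d9⟧ = {d1, d2, d3, d5, d8, d10, d11} ∩ {d1, d3, d9, d10, d11} = {d1, d3, d10, d11}
… ∩ ⟦visible⟧ = {d1, d3, d10, d11} ∩ {d2, d3, d4, d8, d11, d12} = {d3, d11}
… ∩ ⟦old⟧ = {d3, d11} ∩ {d1, d3, d5, d7} = {d3}
So ⟦visible old rope above d9⟧ = {d3}.

{d3}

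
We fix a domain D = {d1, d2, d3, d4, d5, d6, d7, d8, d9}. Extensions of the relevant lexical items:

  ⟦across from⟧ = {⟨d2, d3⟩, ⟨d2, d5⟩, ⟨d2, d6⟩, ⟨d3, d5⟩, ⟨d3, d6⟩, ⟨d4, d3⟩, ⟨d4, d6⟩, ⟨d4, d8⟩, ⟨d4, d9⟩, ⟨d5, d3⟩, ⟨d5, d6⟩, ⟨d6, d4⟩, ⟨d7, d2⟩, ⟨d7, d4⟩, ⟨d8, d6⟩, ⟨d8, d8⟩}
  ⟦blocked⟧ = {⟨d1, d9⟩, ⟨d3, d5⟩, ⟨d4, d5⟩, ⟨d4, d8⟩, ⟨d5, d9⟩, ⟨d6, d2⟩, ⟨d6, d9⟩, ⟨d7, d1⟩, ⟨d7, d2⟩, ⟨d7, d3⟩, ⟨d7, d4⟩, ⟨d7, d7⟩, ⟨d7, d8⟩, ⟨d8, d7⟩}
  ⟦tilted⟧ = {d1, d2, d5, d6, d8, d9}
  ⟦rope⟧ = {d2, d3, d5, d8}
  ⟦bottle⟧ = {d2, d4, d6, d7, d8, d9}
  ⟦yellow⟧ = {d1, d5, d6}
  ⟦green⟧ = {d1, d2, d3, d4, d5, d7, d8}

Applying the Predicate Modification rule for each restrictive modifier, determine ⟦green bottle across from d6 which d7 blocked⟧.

{d2, d4, d8}

⟦across from d6⟧ = {x : ⟨x, d6⟩ ∈ ⟦across from⟧} = {d2, d3, d4, d5, d8}
⟦which d7 blocked⟧ = {x : ⟨d7, x⟩ ∈ ⟦blocked⟧} = {d1, d2, d3, d4, d7, d8}
⟦bottle⟧ = {d2, d4, d6, d7, d8, d9}
… ∩ ⟦across from d6⟧ = {d2, d4, d6, d7, d8, d9} ∩ {d2, d3, d4, d5, d8} = {d2, d4, d8}
… ∩ ⟦which d7 blocked⟧ = {d2, d4, d8} ∩ {d1, d2, d3, d4, d7, d8} = {d2, d4, d8}
… ∩ ⟦green⟧ = {d2, d4, d8} ∩ {d1, d2, d3, d4, d5, d7, d8} = {d2, d4, d8}
So ⟦green bottle across from d6 which d7 blocked⟧ = {d2, d4, d8}.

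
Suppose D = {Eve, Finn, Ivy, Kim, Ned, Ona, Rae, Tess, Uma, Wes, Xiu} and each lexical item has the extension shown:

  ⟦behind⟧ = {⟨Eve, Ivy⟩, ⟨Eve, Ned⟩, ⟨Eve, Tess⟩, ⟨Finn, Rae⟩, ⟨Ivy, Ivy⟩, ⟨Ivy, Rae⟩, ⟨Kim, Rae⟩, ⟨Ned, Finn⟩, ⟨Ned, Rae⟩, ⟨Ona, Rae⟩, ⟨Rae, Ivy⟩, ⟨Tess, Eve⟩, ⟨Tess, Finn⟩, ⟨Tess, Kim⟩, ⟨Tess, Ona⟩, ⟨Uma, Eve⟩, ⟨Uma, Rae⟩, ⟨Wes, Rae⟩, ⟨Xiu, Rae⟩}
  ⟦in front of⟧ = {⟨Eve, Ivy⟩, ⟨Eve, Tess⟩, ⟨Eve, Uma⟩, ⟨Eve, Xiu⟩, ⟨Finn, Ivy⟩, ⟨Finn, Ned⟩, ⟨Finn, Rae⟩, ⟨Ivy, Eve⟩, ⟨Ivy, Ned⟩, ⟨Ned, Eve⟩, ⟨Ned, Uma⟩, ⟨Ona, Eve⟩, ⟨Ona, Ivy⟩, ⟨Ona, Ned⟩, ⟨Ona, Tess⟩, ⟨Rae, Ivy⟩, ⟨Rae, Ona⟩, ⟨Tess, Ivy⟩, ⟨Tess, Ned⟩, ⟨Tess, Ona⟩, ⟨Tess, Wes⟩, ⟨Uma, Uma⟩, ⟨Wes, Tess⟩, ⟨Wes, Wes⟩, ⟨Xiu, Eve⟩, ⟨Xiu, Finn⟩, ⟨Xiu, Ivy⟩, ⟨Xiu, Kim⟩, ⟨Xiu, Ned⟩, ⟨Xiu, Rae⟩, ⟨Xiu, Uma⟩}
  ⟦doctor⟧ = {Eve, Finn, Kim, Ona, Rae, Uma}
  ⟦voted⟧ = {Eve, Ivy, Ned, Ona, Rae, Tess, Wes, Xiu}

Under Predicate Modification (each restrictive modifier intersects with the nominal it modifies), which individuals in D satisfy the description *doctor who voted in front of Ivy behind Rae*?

⟦who voted⟧ = ⟦voted⟧ = {Eve, Ivy, Ned, Ona, Rae, Tess, Wes, Xiu}
⟦in front of Ivy⟧ = {x : ⟨x, Ivy⟩ ∈ ⟦in front of⟧} = {Eve, Finn, Ona, Rae, Tess, Xiu}
⟦behind Rae⟧ = {x : ⟨x, Rae⟩ ∈ ⟦behind⟧} = {Finn, Ivy, Kim, Ned, Ona, Uma, Wes, Xiu}
⟦doctor⟧ = {Eve, Finn, Kim, Ona, Rae, Uma}
… ∩ ⟦who voted⟧ = {Eve, Finn, Kim, Ona, Rae, Uma} ∩ {Eve, Ivy, Ned, Ona, Rae, Tess, Wes, Xiu} = {Eve, Ona, Rae}
… ∩ ⟦in front of Ivy⟧ = {Eve, Ona, Rae} ∩ {Eve, Finn, Ona, Rae, Tess, Xiu} = {Eve, Ona, Rae}
… ∩ ⟦behind Rae⟧ = {Eve, Ona, Rae} ∩ {Finn, Ivy, Kim, Ned, Ona, Uma, Wes, Xiu} = {Ona}
So ⟦doctor who voted in front of Ivy behind Rae⟧ = {Ona}.

{Ona}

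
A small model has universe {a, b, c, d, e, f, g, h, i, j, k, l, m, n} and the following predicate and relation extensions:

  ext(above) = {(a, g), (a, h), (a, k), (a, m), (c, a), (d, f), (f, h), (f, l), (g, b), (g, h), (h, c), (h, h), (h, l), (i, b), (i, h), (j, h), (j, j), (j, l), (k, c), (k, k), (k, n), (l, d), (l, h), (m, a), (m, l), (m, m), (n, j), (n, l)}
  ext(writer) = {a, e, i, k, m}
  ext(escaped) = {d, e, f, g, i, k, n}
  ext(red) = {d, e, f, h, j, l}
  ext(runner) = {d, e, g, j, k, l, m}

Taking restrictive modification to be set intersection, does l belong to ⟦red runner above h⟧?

yes

⟦above h⟧ = {x : ⟨x, h⟩ ∈ ⟦above⟧} = {a, f, g, h, i, j, l}
⟦runner⟧ = {d, e, g, j, k, l, m}
… ∩ ⟦above h⟧ = {d, e, g, j, k, l, m} ∩ {a, f, g, h, i, j, l} = {g, j, l}
… ∩ ⟦red⟧ = {g, j, l} ∩ {d, e, f, h, j, l} = {j, l}
⟦red runner above h⟧ = {j, l}; l ∈ this set.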